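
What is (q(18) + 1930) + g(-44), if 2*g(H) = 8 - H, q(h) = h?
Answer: 1974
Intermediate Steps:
g(H) = 4 - H/2 (g(H) = (8 - H)/2 = 4 - H/2)
(q(18) + 1930) + g(-44) = (18 + 1930) + (4 - ½*(-44)) = 1948 + (4 + 22) = 1948 + 26 = 1974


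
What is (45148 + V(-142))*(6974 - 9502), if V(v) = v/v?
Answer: -114136672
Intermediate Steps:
V(v) = 1
(45148 + V(-142))*(6974 - 9502) = (45148 + 1)*(6974 - 9502) = 45149*(-2528) = -114136672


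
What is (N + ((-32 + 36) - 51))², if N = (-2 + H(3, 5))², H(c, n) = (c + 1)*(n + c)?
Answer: 727609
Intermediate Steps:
H(c, n) = (1 + c)*(c + n)
N = 900 (N = (-2 + (3 + 5 + 3² + 3*5))² = (-2 + (3 + 5 + 9 + 15))² = (-2 + 32)² = 30² = 900)
(N + ((-32 + 36) - 51))² = (900 + ((-32 + 36) - 51))² = (900 + (4 - 51))² = (900 - 47)² = 853² = 727609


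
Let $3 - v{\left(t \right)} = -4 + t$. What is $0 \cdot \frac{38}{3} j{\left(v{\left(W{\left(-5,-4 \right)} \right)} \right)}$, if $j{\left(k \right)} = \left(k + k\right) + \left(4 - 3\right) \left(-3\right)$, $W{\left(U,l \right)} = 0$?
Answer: $0$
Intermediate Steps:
$v{\left(t \right)} = 7 - t$ ($v{\left(t \right)} = 3 - \left(-4 + t\right) = 7 - t$)
$j{\left(k \right)} = -3 + 2 k$ ($j{\left(k \right)} = 2 k + 1 \left(-3\right) = 2 k - 3 = -3 + 2 k$)
$0 \cdot \frac{38}{3} j{\left(v{\left(W{\left(-5,-4 \right)} \right)} \right)} = 0 \cdot \frac{38}{3} \left(-3 + 2 \left(7 - 0\right)\right) = 0 \cdot 38 \cdot \frac{1}{3} \left(-3 + 2 \left(7 + 0\right)\right) = 0 \cdot \frac{38}{3} \left(-3 + 2 \cdot 7\right) = 0 \left(-3 + 14\right) = 0 \cdot 11 = 0$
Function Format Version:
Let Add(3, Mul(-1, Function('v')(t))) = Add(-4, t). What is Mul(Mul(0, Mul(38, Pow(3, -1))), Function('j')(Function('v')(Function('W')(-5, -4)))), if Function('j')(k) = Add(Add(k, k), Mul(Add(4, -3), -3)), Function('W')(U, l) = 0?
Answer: 0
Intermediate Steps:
Function('v')(t) = Add(7, Mul(-1, t)) (Function('v')(t) = Add(3, Mul(-1, Add(-4, t))) = Add(3, Add(4, Mul(-1, t))) = Add(7, Mul(-1, t)))
Function('j')(k) = Add(-3, Mul(2, k)) (Function('j')(k) = Add(Mul(2, k), Mul(1, -3)) = Add(Mul(2, k), -3) = Add(-3, Mul(2, k)))
Mul(Mul(0, Mul(38, Pow(3, -1))), Function('j')(Function('v')(Function('W')(-5, -4)))) = Mul(Mul(0, Mul(38, Pow(3, -1))), Add(-3, Mul(2, Add(7, Mul(-1, 0))))) = Mul(Mul(0, Mul(38, Rational(1, 3))), Add(-3, Mul(2, Add(7, 0)))) = Mul(Mul(0, Rational(38, 3)), Add(-3, Mul(2, 7))) = Mul(0, Add(-3, 14)) = Mul(0, 11) = 0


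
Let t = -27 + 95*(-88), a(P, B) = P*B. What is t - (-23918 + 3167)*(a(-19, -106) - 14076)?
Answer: -250306949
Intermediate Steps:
a(P, B) = B*P
t = -8387 (t = -27 - 8360 = -8387)
t - (-23918 + 3167)*(a(-19, -106) - 14076) = -8387 - (-23918 + 3167)*(-106*(-19) - 14076) = -8387 - (-20751)*(2014 - 14076) = -8387 - (-20751)*(-12062) = -8387 - 1*250298562 = -8387 - 250298562 = -250306949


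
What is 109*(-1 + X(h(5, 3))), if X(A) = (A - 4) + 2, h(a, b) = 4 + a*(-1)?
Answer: -436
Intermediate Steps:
h(a, b) = 4 - a
X(A) = -2 + A (X(A) = (-4 + A) + 2 = -2 + A)
109*(-1 + X(h(5, 3))) = 109*(-1 + (-2 + (4 - 1*5))) = 109*(-1 + (-2 + (4 - 5))) = 109*(-1 + (-2 - 1)) = 109*(-1 - 3) = 109*(-4) = -436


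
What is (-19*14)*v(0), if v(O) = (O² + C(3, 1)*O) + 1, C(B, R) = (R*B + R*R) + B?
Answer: -266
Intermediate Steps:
C(B, R) = B + R² + B*R (C(B, R) = (B*R + R²) + B = (R² + B*R) + B = B + R² + B*R)
v(O) = 1 + O² + 7*O (v(O) = (O² + (3 + 1² + 3*1)*O) + 1 = (O² + (3 + 1 + 3)*O) + 1 = (O² + 7*O) + 1 = 1 + O² + 7*O)
(-19*14)*v(0) = (-19*14)*(1 + 0² + 7*0) = -266*(1 + 0 + 0) = -266*1 = -266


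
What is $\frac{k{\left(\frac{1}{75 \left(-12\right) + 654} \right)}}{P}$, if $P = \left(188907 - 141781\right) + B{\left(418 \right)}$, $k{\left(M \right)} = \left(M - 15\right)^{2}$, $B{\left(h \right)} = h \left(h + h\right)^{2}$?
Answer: $\frac{13623481}{17681907037464} \approx 7.7048 \cdot 10^{-7}$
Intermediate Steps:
$B{\left(h \right)} = 4 h^{3}$ ($B{\left(h \right)} = h \left(2 h\right)^{2} = h 4 h^{2} = 4 h^{3}$)
$k{\left(M \right)} = \left(-15 + M\right)^{2}$
$P = 292185654$ ($P = \left(188907 - 141781\right) + 4 \cdot 418^{3} = 47126 + 4 \cdot 73034632 = 47126 + 292138528 = 292185654$)
$\frac{k{\left(\frac{1}{75 \left(-12\right) + 654} \right)}}{P} = \frac{\left(-15 + \frac{1}{75 \left(-12\right) + 654}\right)^{2}}{292185654} = \left(-15 + \frac{1}{-900 + 654}\right)^{2} \cdot \frac{1}{292185654} = \left(-15 + \frac{1}{-246}\right)^{2} \cdot \frac{1}{292185654} = \left(-15 - \frac{1}{246}\right)^{2} \cdot \frac{1}{292185654} = \left(- \frac{3691}{246}\right)^{2} \cdot \frac{1}{292185654} = \frac{13623481}{60516} \cdot \frac{1}{292185654} = \frac{13623481}{17681907037464}$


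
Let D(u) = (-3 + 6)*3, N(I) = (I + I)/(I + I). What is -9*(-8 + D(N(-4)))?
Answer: -9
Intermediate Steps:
N(I) = 1 (N(I) = (2*I)/((2*I)) = (2*I)*(1/(2*I)) = 1)
D(u) = 9 (D(u) = 3*3 = 9)
-9*(-8 + D(N(-4))) = -9*(-8 + 9) = -9*1 = -9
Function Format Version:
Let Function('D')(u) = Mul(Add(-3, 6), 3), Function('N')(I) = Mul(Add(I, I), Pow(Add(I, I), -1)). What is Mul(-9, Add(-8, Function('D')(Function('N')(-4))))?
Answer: -9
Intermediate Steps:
Function('N')(I) = 1 (Function('N')(I) = Mul(Mul(2, I), Pow(Mul(2, I), -1)) = Mul(Mul(2, I), Mul(Rational(1, 2), Pow(I, -1))) = 1)
Function('D')(u) = 9 (Function('D')(u) = Mul(3, 3) = 9)
Mul(-9, Add(-8, Function('D')(Function('N')(-4)))) = Mul(-9, Add(-8, 9)) = Mul(-9, 1) = -9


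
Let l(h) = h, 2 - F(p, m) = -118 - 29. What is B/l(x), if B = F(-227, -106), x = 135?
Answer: 149/135 ≈ 1.1037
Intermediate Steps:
F(p, m) = 149 (F(p, m) = 2 - (-118 - 29) = 2 - 1*(-147) = 2 + 147 = 149)
B = 149
B/l(x) = 149/135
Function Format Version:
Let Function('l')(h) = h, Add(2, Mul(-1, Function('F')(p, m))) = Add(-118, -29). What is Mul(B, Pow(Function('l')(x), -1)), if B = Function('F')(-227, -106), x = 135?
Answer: Rational(149, 135) ≈ 1.1037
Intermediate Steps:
Function('F')(p, m) = 149 (Function('F')(p, m) = Add(2, Mul(-1, Add(-118, -29))) = Add(2, Mul(-1, -147)) = Add(2, 147) = 149)
B = 149
Mul(B, Pow(Function('l')(x), -1)) = Mul(149, Pow(135, -1)) = Mul(149, Rational(1, 135)) = Rational(149, 135)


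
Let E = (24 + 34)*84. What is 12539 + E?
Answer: 17411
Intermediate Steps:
E = 4872 (E = 58*84 = 4872)
12539 + E = 12539 + 4872 = 17411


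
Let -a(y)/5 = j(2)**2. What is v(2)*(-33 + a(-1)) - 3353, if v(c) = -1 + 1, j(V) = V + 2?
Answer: -3353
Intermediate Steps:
j(V) = 2 + V
a(y) = -80 (a(y) = -5*(2 + 2)**2 = -5*4**2 = -5*16 = -80)
v(c) = 0
v(2)*(-33 + a(-1)) - 3353 = 0*(-33 - 80) - 3353 = 0*(-113) - 3353 = 0 - 3353 = -3353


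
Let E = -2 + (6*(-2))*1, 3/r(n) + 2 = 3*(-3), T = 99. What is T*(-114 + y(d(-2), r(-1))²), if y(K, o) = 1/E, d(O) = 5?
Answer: -2211957/196 ≈ -11286.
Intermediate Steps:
r(n) = -3/11 (r(n) = 3/(-2 + 3*(-3)) = 3/(-2 - 9) = 3/(-11) = 3*(-1/11) = -3/11)
E = -14 (E = -2 - 12*1 = -2 - 12 = -14)
y(K, o) = -1/14 (y(K, o) = 1/(-14) = -1/14)
T*(-114 + y(d(-2), r(-1))²) = 99*(-114 + (-1/14)²) = 99*(-114 + 1/196) = 99*(-22343/196) = -2211957/196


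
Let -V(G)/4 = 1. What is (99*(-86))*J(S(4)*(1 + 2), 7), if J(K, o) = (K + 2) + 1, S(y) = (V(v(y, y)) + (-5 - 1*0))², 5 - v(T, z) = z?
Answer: -2094444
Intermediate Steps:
v(T, z) = 5 - z
V(G) = -4 (V(G) = -4*1 = -4)
S(y) = 81 (S(y) = (-4 + (-5 - 1*0))² = (-4 + (-5 + 0))² = (-4 - 5)² = (-9)² = 81)
J(K, o) = 3 + K (J(K, o) = (2 + K) + 1 = 3 + K)
(99*(-86))*J(S(4)*(1 + 2), 7) = (99*(-86))*(3 + 81*(1 + 2)) = -8514*(3 + 81*3) = -8514*(3 + 243) = -8514*246 = -2094444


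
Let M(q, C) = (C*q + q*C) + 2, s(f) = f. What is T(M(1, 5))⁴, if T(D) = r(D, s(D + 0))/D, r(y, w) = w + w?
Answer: 16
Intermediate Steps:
r(y, w) = 2*w
M(q, C) = 2 + 2*C*q (M(q, C) = (C*q + C*q) + 2 = 2*C*q + 2 = 2 + 2*C*q)
T(D) = 2 (T(D) = (2*(D + 0))/D = (2*D)/D = 2)
T(M(1, 5))⁴ = 2⁴ = 16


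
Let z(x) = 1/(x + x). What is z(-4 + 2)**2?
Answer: 1/16 ≈ 0.062500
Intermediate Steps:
z(x) = 1/(2*x)
z(-4 + 2)**2 = (1/(2*(-4 + 2)))**2 = ((1/2)/(-2))**2 = ((1/2)*(-1/2))**2 = (-1/4)**2 = 1/16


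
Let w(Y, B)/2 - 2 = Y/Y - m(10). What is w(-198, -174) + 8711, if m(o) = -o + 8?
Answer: 8721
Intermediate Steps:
m(o) = 8 - o
w(Y, B) = 10 (w(Y, B) = 4 + 2*(Y/Y - (8 - 1*10)) = 4 + 2*(1 - (8 - 10)) = 4 + 2*(1 - 1*(-2)) = 4 + 2*(1 + 2) = 4 + 2*3 = 4 + 6 = 10)
w(-198, -174) + 8711 = 10 + 8711 = 8721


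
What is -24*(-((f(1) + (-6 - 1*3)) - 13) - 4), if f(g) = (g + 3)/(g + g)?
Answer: -384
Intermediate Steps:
f(g) = (3 + g)/(2*g) (f(g) = (3 + g)/((2*g)) = (3 + g)*(1/(2*g)) = (3 + g)/(2*g))
-24*(-((f(1) + (-6 - 1*3)) - 13) - 4) = -24*(-(((½)*(3 + 1)/1 + (-6 - 1*3)) - 13) - 4) = -24*(-(((½)*1*4 + (-6 - 3)) - 13) - 4) = -24*(-((2 - 9) - 13) - 4) = -24*(-(-7 - 13) - 4) = -24*(-1*(-20) - 4) = -24*(20 - 4) = -24*16 = -384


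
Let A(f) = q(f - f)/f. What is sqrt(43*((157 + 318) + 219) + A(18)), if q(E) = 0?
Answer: sqrt(29842) ≈ 172.75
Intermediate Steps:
A(f) = 0 (A(f) = 0/f = 0)
sqrt(43*((157 + 318) + 219) + A(18)) = sqrt(43*((157 + 318) + 219) + 0) = sqrt(43*(475 + 219) + 0) = sqrt(43*694 + 0) = sqrt(29842 + 0) = sqrt(29842)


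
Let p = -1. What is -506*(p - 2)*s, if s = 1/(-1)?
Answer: -1518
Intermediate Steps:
s = -1 (s = 1*(-1) = -1)
-506*(p - 2)*s = -506*(-1 - 2)*(-1) = -(-1518)*(-1) = -506*3 = -1518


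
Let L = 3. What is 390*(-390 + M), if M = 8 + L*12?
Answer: -134940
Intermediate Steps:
M = 44 (M = 8 + 3*12 = 8 + 36 = 44)
390*(-390 + M) = 390*(-390 + 44) = 390*(-346) = -134940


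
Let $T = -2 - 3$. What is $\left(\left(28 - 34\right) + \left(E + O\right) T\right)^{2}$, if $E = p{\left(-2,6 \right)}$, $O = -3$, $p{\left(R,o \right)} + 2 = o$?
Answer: $121$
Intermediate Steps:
$p{\left(R,o \right)} = -2 + o$
$E = 4$ ($E = -2 + 6 = 4$)
$T = -5$
$\left(\left(28 - 34\right) + \left(E + O\right) T\right)^{2} = \left(\left(28 - 34\right) + \left(4 - 3\right) \left(-5\right)\right)^{2} = \left(\left(28 - 34\right) + 1 \left(-5\right)\right)^{2} = \left(-6 - 5\right)^{2} = \left(-11\right)^{2} = 121$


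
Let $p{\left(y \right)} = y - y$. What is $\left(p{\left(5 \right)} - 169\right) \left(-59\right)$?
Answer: $9971$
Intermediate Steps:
$p{\left(y \right)} = 0$
$\left(p{\left(5 \right)} - 169\right) \left(-59\right) = \left(0 - 169\right) \left(-59\right) = \left(-169\right) \left(-59\right) = 9971$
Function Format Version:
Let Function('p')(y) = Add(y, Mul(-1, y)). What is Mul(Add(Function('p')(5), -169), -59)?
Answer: 9971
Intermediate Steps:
Function('p')(y) = 0
Mul(Add(Function('p')(5), -169), -59) = Mul(Add(0, -169), -59) = Mul(-169, -59) = 9971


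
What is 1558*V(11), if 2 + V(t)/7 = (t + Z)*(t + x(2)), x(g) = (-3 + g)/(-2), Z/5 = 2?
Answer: 2611987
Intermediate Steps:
Z = 10 (Z = 5*2 = 10)
x(g) = 3/2 - g/2 (x(g) = (-3 + g)*(-1/2) = 3/2 - g/2)
V(t) = -14 + 7*(1/2 + t)*(10 + t) (V(t) = -14 + 7*((t + 10)*(t + (3/2 - 1/2*2))) = -14 + 7*((10 + t)*(t + (3/2 - 1))) = -14 + 7*((10 + t)*(t + 1/2)) = -14 + 7*((10 + t)*(1/2 + t)) = -14 + 7*((1/2 + t)*(10 + t)) = -14 + 7*(1/2 + t)*(10 + t))
1558*V(11) = 1558*(21 + 7*11**2 + (147/2)*11) = 1558*(21 + 7*121 + 1617/2) = 1558*(21 + 847 + 1617/2) = 1558*(3353/2) = 2611987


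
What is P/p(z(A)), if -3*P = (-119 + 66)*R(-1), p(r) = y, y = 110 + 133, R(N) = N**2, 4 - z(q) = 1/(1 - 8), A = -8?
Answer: 53/729 ≈ 0.072702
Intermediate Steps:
z(q) = 29/7 (z(q) = 4 - 1/(1 - 8) = 4 - 1/(-7) = 4 - 1*(-1/7) = 4 + 1/7 = 29/7)
y = 243
p(r) = 243
P = 53/3 (P = -(-119 + 66)*(-1)**2/3 = -(-53)/3 = -1/3*(-53) = 53/3 ≈ 17.667)
P/p(z(A)) = (53/3)/243 = (53/3)*(1/243) = 53/729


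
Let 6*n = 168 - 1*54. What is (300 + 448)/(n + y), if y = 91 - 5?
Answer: 748/105 ≈ 7.1238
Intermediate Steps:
n = 19 (n = (168 - 1*54)/6 = (168 - 54)/6 = (⅙)*114 = 19)
y = 86
(300 + 448)/(n + y) = (300 + 448)/(19 + 86) = 748/105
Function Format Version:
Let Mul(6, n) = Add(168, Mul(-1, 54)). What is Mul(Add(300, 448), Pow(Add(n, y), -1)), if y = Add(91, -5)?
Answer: Rational(748, 105) ≈ 7.1238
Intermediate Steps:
n = 19 (n = Mul(Rational(1, 6), Add(168, Mul(-1, 54))) = Mul(Rational(1, 6), Add(168, -54)) = Mul(Rational(1, 6), 114) = 19)
y = 86
Mul(Add(300, 448), Pow(Add(n, y), -1)) = Mul(Add(300, 448), Pow(Add(19, 86), -1)) = Mul(748, Pow(105, -1)) = Mul(748, Rational(1, 105)) = Rational(748, 105)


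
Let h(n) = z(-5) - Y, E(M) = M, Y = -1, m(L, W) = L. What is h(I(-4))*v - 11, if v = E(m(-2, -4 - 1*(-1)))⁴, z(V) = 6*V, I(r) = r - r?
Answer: -475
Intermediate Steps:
I(r) = 0
v = 16 (v = (-2)⁴ = 16)
h(n) = -29 (h(n) = 6*(-5) - 1*(-1) = -30 + 1 = -29)
h(I(-4))*v - 11 = -29*16 - 11 = -464 - 11 = -475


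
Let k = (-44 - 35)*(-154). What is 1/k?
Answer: 1/12166 ≈ 8.2196e-5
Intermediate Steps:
k = 12166 (k = -79*(-154) = 12166)
1/k = 1/12166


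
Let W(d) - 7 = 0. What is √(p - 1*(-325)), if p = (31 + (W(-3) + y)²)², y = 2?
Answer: √12869 ≈ 113.44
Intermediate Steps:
W(d) = 7 (W(d) = 7 + 0 = 7)
p = 12544 (p = (31 + (7 + 2)²)² = (31 + 9²)² = (31 + 81)² = 112² = 12544)
√(p - 1*(-325)) = √(12544 - 1*(-325)) = √(12544 + 325) = √12869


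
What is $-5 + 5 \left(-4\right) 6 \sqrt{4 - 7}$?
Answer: $-5 - 120 i \sqrt{3} \approx -5.0 - 207.85 i$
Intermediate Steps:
$-5 + 5 \left(-4\right) 6 \sqrt{4 - 7} = -5 + \left(-20\right) 6 \sqrt{-3} = -5 - 120 i \sqrt{3}$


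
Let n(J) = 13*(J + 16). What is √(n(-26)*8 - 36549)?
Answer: I*√37589 ≈ 193.88*I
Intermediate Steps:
n(J) = 208 + 13*J (n(J) = 13*(16 + J) = 208 + 13*J)
√(n(-26)*8 - 36549) = √((208 + 13*(-26))*8 - 36549) = √((208 - 338)*8 - 36549) = √(-130*8 - 36549) = √(-1040 - 36549) = √(-37589) = I*√37589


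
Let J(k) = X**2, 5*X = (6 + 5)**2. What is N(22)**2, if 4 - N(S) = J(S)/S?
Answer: 1279161/2500 ≈ 511.66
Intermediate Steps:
X = 121/5 (X = (6 + 5)**2/5 = (1/5)*11**2 = (1/5)*121 = 121/5 ≈ 24.200)
J(k) = 14641/25 (J(k) = (121/5)**2 = 14641/25)
N(S) = 4 - 14641/(25*S)
N(22)**2 = (4 - 14641/25/22)**2 = (4 - 14641/25*1/22)**2 = (4 - 1331/50)**2 = (-1131/50)**2 = 1279161/2500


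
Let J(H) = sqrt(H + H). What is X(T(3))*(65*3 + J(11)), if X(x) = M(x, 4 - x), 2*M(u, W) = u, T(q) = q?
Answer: 585/2 + 3*sqrt(22)/2 ≈ 299.54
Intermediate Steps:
M(u, W) = u/2
X(x) = x/2
J(H) = sqrt(2)*sqrt(H) (J(H) = sqrt(2*H) = sqrt(2)*sqrt(H))
X(T(3))*(65*3 + J(11)) = ((1/2)*3)*(65*3 + sqrt(2)*sqrt(11)) = 3*(195 + sqrt(22))/2 = 585/2 + 3*sqrt(22)/2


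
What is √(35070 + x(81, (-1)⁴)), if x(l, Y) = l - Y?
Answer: 5*√1406 ≈ 187.48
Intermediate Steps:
√(35070 + x(81, (-1)⁴)) = √(35070 + (81 - 1*(-1)⁴)) = √(35070 + (81 - 1*1)) = √(35070 + (81 - 1)) = √(35070 + 80) = √35150 = 5*√1406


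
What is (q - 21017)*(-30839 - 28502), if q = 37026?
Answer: -949990069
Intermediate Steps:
(q - 21017)*(-30839 - 28502) = (37026 - 21017)*(-30839 - 28502) = 16009*(-59341) = -949990069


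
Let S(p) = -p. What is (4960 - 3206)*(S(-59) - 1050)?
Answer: -1738214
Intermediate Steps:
(4960 - 3206)*(S(-59) - 1050) = (4960 - 3206)*(-1*(-59) - 1050) = 1754*(59 - 1050) = 1754*(-991) = -1738214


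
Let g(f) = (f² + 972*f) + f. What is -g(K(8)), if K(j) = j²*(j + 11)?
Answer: -2661824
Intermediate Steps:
K(j) = j²*(11 + j)
g(f) = f² + 973*f
-g(K(8)) = -8²*(11 + 8)*(973 + 8²*(11 + 8)) = -64*19*(973 + 64*19) = -1216*(973 + 1216) = -1216*2189 = -1*2661824 = -2661824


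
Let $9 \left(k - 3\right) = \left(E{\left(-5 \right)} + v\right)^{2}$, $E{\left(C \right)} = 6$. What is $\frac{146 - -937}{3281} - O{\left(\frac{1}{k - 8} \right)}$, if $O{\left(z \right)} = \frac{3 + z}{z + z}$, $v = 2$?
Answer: $- \frac{32842}{9843} \approx -3.3366$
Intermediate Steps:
$k = \frac{91}{9}$ ($k = 3 + \frac{\left(6 + 2\right)^{2}}{9} = 3 + \frac{8^{2}}{9} = 3 + \frac{1}{9} \cdot 64 = 3 + \frac{64}{9} = \frac{91}{9} \approx 10.111$)
$O{\left(z \right)} = \frac{3 + z}{2 z}$
$\frac{146 - -937}{3281} - O{\left(\frac{1}{k - 8} \right)} = \frac{146 - -937}{3281} - \frac{3 + \frac{1}{\frac{91}{9} - 8}}{2 \frac{1}{\frac{91}{9} - 8}} = \left(146 + 937\right) \frac{1}{3281} - \frac{3 + \frac{1}{\frac{19}{9}}}{2 \frac{1}{\frac{19}{9}}} = 1083 \cdot \frac{1}{3281} - \frac{3 + \frac{9}{19}}{2 \cdot \frac{9}{19}} = \frac{1083}{3281} - \frac{1}{2} \cdot \frac{19}{9} \cdot \frac{66}{19} = \frac{1083}{3281} - \frac{11}{3} = - \frac{32842}{9843}$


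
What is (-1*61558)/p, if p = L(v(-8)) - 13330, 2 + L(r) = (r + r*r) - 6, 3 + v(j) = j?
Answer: 30779/6614 ≈ 4.6536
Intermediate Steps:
v(j) = -3 + j
L(r) = -8 + r + r² (L(r) = -2 + ((r + r*r) - 6) = -2 + ((r + r²) - 6) = -2 + (-6 + r + r²) = -8 + r + r²)
p = -13228 (p = (-8 + (-3 - 8) + (-3 - 8)²) - 13330 = (-8 - 11 + (-11)²) - 13330 = (-8 - 11 + 121) - 13330 = 102 - 13330 = -13228)
(-1*61558)/p = -1*61558/(-13228) = -61558*(-1/13228) = 30779/6614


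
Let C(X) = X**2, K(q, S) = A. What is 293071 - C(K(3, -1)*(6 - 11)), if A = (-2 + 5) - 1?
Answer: 292971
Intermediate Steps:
A = 2 (A = 3 - 1 = 2)
K(q, S) = 2
293071 - C(K(3, -1)*(6 - 11)) = 293071 - (2*(6 - 11))**2 = 293071 - (2*(-5))**2 = 293071 - 1*(-10)**2 = 293071 - 1*100 = 293071 - 100 = 292971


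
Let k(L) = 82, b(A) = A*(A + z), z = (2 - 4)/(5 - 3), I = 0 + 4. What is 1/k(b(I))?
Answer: 1/82 ≈ 0.012195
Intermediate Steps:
I = 4
z = -1 (z = -2/2 = -2*½ = -1)
b(A) = A*(-1 + A) (b(A) = A*(A - 1) = A*(-1 + A))
1/k(b(I)) = 1/82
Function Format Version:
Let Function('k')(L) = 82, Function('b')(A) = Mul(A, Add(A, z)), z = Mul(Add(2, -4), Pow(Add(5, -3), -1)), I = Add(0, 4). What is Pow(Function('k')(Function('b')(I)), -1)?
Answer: Rational(1, 82) ≈ 0.012195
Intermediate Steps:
I = 4
z = -1 (z = Mul(-2, Pow(2, -1)) = Mul(-2, Rational(1, 2)) = -1)
Function('b')(A) = Mul(A, Add(-1, A)) (Function('b')(A) = Mul(A, Add(A, -1)) = Mul(A, Add(-1, A)))
Pow(Function('k')(Function('b')(I)), -1) = Pow(82, -1) = Rational(1, 82)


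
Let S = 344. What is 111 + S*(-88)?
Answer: -30161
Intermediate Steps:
111 + S*(-88) = 111 + 344*(-88) = 111 - 30272 = -30161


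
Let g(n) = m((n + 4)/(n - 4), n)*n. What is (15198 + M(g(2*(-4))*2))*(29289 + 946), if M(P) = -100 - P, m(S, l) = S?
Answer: 1369947850/3 ≈ 4.5665e+8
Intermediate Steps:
g(n) = n*(4 + n)/(-4 + n) (g(n) = ((n + 4)/(n - 4))*n = ((4 + n)/(-4 + n))*n = n*(4 + n)/(-4 + n))
(15198 + M(g(2*(-4))*2))*(29289 + 946) = (15198 + (-100 - (2*(-4))*(4 + 2*(-4))/(-4 + 2*(-4))*2))*(29289 + 946) = (15198 + (-100 - (-8*(4 - 8)/(-4 - 8))*2))*30235 = (15198 + (-100 - (-8*(-4)/(-12))*2))*30235 = (15198 + (-100 - (-8*(-1/12)*(-4))*2))*30235 = (15198 + (-100 - (-8)*2/3))*30235 = (15198 + (-100 - 1*(-16/3)))*30235 = (15198 + (-100 + 16/3))*30235 = (15198 - 284/3)*30235 = (45310/3)*30235 = 1369947850/3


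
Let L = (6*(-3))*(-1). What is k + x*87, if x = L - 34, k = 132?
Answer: -1260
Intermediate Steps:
L = 18 (L = -18*(-1) = 18)
x = -16 (x = 18 - 34 = -16)
k + x*87 = 132 - 16*87 = 132 - 1392 = -1260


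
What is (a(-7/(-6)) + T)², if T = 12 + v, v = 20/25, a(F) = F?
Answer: 175561/900 ≈ 195.07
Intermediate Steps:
v = ⅘ (v = 20*(1/25) = ⅘ ≈ 0.80000)
T = 64/5 (T = 12 + ⅘ = 64/5 ≈ 12.800)
(a(-7/(-6)) + T)² = (-7/(-6) + 64/5)² = (-7*(-⅙) + 64/5)² = (7/6 + 64/5)² = (419/30)² = 175561/900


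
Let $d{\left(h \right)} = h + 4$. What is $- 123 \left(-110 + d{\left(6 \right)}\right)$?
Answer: $12300$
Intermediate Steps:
$d{\left(h \right)} = 4 + h$
$- 123 \left(-110 + d{\left(6 \right)}\right) = - 123 \left(-110 + \left(4 + 6\right)\right) = - 123 \left(-110 + 10\right) = \left(-123\right) \left(-100\right) = 12300$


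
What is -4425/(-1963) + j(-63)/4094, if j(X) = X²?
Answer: 25907097/8036522 ≈ 3.2237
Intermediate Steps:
-4425/(-1963) + j(-63)/4094 = -4425/(-1963) + (-63)²/4094 = -4425*(-1/1963) + 3969*(1/4094) = 4425/1963 + 3969/4094 = 25907097/8036522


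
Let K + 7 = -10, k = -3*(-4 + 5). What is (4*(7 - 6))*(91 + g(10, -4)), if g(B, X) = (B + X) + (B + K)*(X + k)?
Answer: 584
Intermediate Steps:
k = -3 (k = -3*1 = -3)
K = -17 (K = -7 - 10 = -17)
g(B, X) = B + X + (-17 + B)*(-3 + X) (g(B, X) = (B + X) + (B - 17)*(X - 3) = (B + X) + (-17 + B)*(-3 + X) = B + X + (-17 + B)*(-3 + X))
(4*(7 - 6))*(91 + g(10, -4)) = (4*(7 - 6))*(91 + (51 - 16*(-4) - 2*10 + 10*(-4))) = (4*1)*(91 + (51 + 64 - 20 - 40)) = 4*(91 + 55) = 4*146 = 584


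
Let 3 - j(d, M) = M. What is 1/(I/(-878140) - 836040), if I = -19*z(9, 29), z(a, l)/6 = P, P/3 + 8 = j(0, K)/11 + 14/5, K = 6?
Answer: -24148850/20189404605471 ≈ -1.1961e-6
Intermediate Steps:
j(d, M) = 3 - M
P = -903/55 (P = -24 + 3*((3 - 1*6)/11 + 14/5) = -24 + 3*((3 - 6)*(1/11) + 14*(1/5)) = -24 + 3*(-3*1/11 + 14/5) = -24 + 3*(-3/11 + 14/5) = -24 + 3*(139/55) = -24 + 417/55 = -903/55 ≈ -16.418)
z(a, l) = -5418/55 (z(a, l) = 6*(-903/55) = -5418/55)
I = 102942/55 (I = -19*(-5418/55) = 102942/55 ≈ 1871.7)
1/(I/(-878140) - 836040) = 1/((102942/55)/(-878140) - 836040) = 1/((102942/55)*(-1/878140) - 836040) = 1/(-51471/24148850 - 836040) = 1/(-20189404605471/24148850) = -24148850/20189404605471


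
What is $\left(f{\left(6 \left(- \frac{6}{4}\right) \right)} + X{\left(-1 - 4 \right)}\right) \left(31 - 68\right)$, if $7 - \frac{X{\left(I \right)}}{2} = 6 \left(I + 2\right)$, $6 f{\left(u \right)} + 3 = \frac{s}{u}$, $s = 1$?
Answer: $- \frac{49432}{27} \approx -1830.8$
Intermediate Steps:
$f{\left(u \right)} = - \frac{1}{2} + \frac{1}{6 u}$ ($f{\left(u \right)} = - \frac{1}{2} + \frac{1 \frac{1}{u}}{6} = - \frac{1}{2} + \frac{1}{6 u}$)
$X{\left(I \right)} = -10 - 12 I$ ($X{\left(I \right)} = 14 - 2 \cdot 6 \left(I + 2\right) = 14 - 2 \cdot 6 \left(2 + I\right) = 14 - 2 \left(12 + 6 I\right) = 14 - \left(24 + 12 I\right) = -10 - 12 I$)
$\left(f{\left(6 \left(- \frac{6}{4}\right) \right)} + X{\left(-1 - 4 \right)}\right) \left(31 - 68\right) = \left(\frac{1 - 3 \cdot 6 \left(- \frac{6}{4}\right)}{6 \cdot 6 \left(- \frac{6}{4}\right)} - \left(10 + 12 \left(-1 - 4\right)\right)\right) \left(31 - 68\right) = \left(\frac{1 - 3 \cdot 6 \left(\left(-6\right) \frac{1}{4}\right)}{6 \cdot 6 \left(\left(-6\right) \frac{1}{4}\right)} - \left(10 + 12 \left(-1 - 4\right)\right)\right) \left(-37\right) = \left(\frac{1 - 3 \cdot 6 \left(- \frac{3}{2}\right)}{6 \cdot 6 \left(- \frac{3}{2}\right)} - -50\right) \left(-37\right) = \left(\frac{1 - -27}{6 \left(-9\right)} + \left(-10 + 60\right)\right) \left(-37\right) = \left(\frac{1}{6} \left(- \frac{1}{9}\right) \left(1 + 27\right) + 50\right) \left(-37\right) = \left(\frac{1}{6} \left(- \frac{1}{9}\right) 28 + 50\right) \left(-37\right) = \left(- \frac{14}{27} + 50\right) \left(-37\right) = \frac{1336}{27} \left(-37\right) = - \frac{49432}{27}$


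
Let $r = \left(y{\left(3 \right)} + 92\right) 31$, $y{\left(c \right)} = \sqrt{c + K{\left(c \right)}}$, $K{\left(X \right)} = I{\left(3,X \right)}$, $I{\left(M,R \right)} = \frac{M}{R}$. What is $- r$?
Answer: $-2914$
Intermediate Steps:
$K{\left(X \right)} = \frac{3}{X}$
$y{\left(c \right)} = \sqrt{c + \frac{3}{c}}$
$r = 2914$ ($r = \left(\sqrt{3 + \frac{3}{3}} + 92\right) 31 = \left(\sqrt{3 + 3 \cdot \frac{1}{3}} + 92\right) 31 = \left(\sqrt{3 + 1} + 92\right) 31 = \left(\sqrt{4} + 92\right) 31 = \left(2 + 92\right) 31 = 94 \cdot 31 = 2914$)
$- r = \left(-1\right) 2914 = -2914$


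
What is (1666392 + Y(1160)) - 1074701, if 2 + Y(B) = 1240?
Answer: 592929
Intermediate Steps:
Y(B) = 1238 (Y(B) = -2 + 1240 = 1238)
(1666392 + Y(1160)) - 1074701 = (1666392 + 1238) - 1074701 = 1667630 - 1074701 = 592929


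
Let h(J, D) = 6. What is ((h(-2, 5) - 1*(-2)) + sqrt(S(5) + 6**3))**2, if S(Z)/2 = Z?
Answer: (8 + sqrt(226))**2 ≈ 530.53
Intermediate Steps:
S(Z) = 2*Z
((h(-2, 5) - 1*(-2)) + sqrt(S(5) + 6**3))**2 = ((6 - 1*(-2)) + sqrt(2*5 + 6**3))**2 = ((6 + 2) + sqrt(10 + 216))**2 = (8 + sqrt(226))**2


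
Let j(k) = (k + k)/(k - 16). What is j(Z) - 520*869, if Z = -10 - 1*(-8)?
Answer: -4066918/9 ≈ -4.5188e+5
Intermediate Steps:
Z = -2 (Z = -10 + 8 = -2)
j(k) = 2*k/(-16 + k) (j(k) = (2*k)/(-16 + k) = 2*k/(-16 + k))
j(Z) - 520*869 = 2*(-2)/(-16 - 2) - 520*869 = 2*(-2)/(-18) - 451880 = 2*(-2)*(-1/18) - 451880 = 2/9 - 451880 = -4066918/9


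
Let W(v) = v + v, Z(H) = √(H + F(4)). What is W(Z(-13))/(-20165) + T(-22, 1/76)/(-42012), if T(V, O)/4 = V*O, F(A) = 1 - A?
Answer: 11/399114 - 8*I/20165 ≈ 2.7561e-5 - 0.00039673*I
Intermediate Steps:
Z(H) = √(-3 + H) (Z(H) = √(H + (1 - 1*4)) = √(H + (1 - 4)) = √(H - 3) = √(-3 + H))
W(v) = 2*v
T(V, O) = 4*O*V (T(V, O) = 4*(V*O) = 4*(O*V) = 4*O*V)
W(Z(-13))/(-20165) + T(-22, 1/76)/(-42012) = (2*√(-3 - 13))/(-20165) + (4*(-22)/76)/(-42012) = (2*√(-16))*(-1/20165) + (4*(1/76)*(-22))*(-1/42012) = (2*(4*I))*(-1/20165) - 22/19*(-1/42012) = (8*I)*(-1/20165) + 11/399114 = -8*I/20165 + 11/399114 = 11/399114 - 8*I/20165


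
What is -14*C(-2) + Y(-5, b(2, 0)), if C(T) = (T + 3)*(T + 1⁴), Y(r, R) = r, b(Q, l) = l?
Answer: 9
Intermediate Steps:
C(T) = (1 + T)*(3 + T) (C(T) = (3 + T)*(T + 1) = (3 + T)*(1 + T) = (1 + T)*(3 + T))
-14*C(-2) + Y(-5, b(2, 0)) = -14*(3 + (-2)² + 4*(-2)) - 5 = -14*(3 + 4 - 8) - 5 = -14*(-1) - 5 = 14 - 5 = 9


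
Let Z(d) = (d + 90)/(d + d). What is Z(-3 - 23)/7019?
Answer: -16/91247 ≈ -0.00017535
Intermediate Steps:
Z(d) = (90 + d)/(2*d) (Z(d) = (90 + d)/((2*d)) = (90 + d)*(1/(2*d)) = (90 + d)/(2*d))
Z(-3 - 23)/7019 = ((90 + (-3 - 23))/(2*(-3 - 23)))/7019 = ((½)*(90 - 26)/(-26))*(1/7019) = ((½)*(-1/26)*64)*(1/7019) = -16/13*1/7019 = -16/91247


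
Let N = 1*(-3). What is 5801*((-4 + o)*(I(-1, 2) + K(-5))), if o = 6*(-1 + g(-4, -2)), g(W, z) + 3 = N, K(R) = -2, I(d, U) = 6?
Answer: -1067384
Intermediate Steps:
N = -3
g(W, z) = -6 (g(W, z) = -3 - 3 = -6)
o = -42 (o = 6*(-1 - 6) = 6*(-7) = -42)
5801*((-4 + o)*(I(-1, 2) + K(-5))) = 5801*((-4 - 42)*(6 - 2)) = 5801*(-46*4) = 5801*(-184) = -1067384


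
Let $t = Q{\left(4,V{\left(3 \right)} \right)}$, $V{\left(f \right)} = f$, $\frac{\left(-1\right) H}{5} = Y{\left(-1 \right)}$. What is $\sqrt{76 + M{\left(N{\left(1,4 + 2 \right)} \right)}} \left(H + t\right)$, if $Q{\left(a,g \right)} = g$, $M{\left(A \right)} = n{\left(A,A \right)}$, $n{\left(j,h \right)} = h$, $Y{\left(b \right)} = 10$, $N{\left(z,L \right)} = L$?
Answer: $- 47 \sqrt{82} \approx -425.6$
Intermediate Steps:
$M{\left(A \right)} = A$
$H = -50$ ($H = \left(-5\right) 10 = -50$)
$t = 3$
$\sqrt{76 + M{\left(N{\left(1,4 + 2 \right)} \right)}} \left(H + t\right) = \sqrt{76 + \left(4 + 2\right)} \left(-50 + 3\right) = \sqrt{76 + 6} \left(-47\right) = \sqrt{82} \left(-47\right) = - 47 \sqrt{82}$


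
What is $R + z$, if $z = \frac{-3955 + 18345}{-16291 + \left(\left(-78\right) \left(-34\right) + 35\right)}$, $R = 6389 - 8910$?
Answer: $- \frac{17155037}{6802} \approx -2522.1$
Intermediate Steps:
$R = -2521$ ($R = 6389 - 8910 = -2521$)
$z = - \frac{7195}{6802}$ ($z = \frac{14390}{-16291 + \left(2652 + 35\right)} = \frac{14390}{-16291 + 2687} = \frac{14390}{-13604} = 14390 \left(- \frac{1}{13604}\right) = - \frac{7195}{6802} \approx -1.0578$)
$R + z = -2521 - \frac{7195}{6802} = - \frac{17155037}{6802}$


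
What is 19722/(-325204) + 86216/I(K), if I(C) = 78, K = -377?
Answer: 28376771/25674 ≈ 1105.3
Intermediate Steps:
19722/(-325204) + 86216/I(K) = 19722/(-325204) + 86216/78 = 19722*(-1/325204) + 86216*(1/78) = -519/8558 + 3316/3 = 28376771/25674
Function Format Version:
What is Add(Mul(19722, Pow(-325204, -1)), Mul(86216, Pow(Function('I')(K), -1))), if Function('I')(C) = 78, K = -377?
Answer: Rational(28376771, 25674) ≈ 1105.3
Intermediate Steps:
Add(Mul(19722, Pow(-325204, -1)), Mul(86216, Pow(Function('I')(K), -1))) = Add(Mul(19722, Pow(-325204, -1)), Mul(86216, Pow(78, -1))) = Add(Mul(19722, Rational(-1, 325204)), Mul(86216, Rational(1, 78))) = Add(Rational(-519, 8558), Rational(3316, 3)) = Rational(28376771, 25674)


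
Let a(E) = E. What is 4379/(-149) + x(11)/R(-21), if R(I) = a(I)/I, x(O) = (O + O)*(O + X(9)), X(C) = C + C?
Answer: 90683/149 ≈ 608.61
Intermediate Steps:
X(C) = 2*C
x(O) = 2*O*(18 + O) (x(O) = (O + O)*(O + 2*9) = (2*O)*(O + 18) = (2*O)*(18 + O) = 2*O*(18 + O))
R(I) = 1 (R(I) = I/I = 1)
4379/(-149) + x(11)/R(-21) = 4379/(-149) + (2*11*(18 + 11))/1 = 4379*(-1/149) + (2*11*29)*1 = -4379/149 + 638*1 = -4379/149 + 638 = 90683/149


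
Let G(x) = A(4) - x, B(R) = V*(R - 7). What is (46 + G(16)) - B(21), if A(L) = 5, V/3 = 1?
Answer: -7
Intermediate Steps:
V = 3 (V = 3*1 = 3)
B(R) = -21 + 3*R (B(R) = 3*(R - 7) = 3*(-7 + R) = -21 + 3*R)
G(x) = 5 - x
(46 + G(16)) - B(21) = (46 + (5 - 1*16)) - (-21 + 3*21) = (46 + (5 - 16)) - (-21 + 63) = (46 - 11) - 1*42 = 35 - 42 = -7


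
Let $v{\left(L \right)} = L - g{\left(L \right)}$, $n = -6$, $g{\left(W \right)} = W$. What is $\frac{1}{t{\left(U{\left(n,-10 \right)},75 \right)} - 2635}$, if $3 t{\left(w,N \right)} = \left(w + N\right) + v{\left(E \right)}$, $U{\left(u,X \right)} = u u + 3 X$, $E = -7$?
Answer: $- \frac{1}{2608} \approx -0.00038344$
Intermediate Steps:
$v{\left(L \right)} = 0$ ($v{\left(L \right)} = L - L = 0$)
$U{\left(u,X \right)} = u^{2} + 3 X$
$t{\left(w,N \right)} = \frac{N}{3} + \frac{w}{3}$ ($t{\left(w,N \right)} = \frac{\left(w + N\right) + 0}{3} = \frac{\left(N + w\right) + 0}{3} = \frac{N + w}{3} = \frac{N}{3} + \frac{w}{3}$)
$\frac{1}{t{\left(U{\left(n,-10 \right)},75 \right)} - 2635} = \frac{1}{\left(\frac{1}{3} \cdot 75 + \frac{\left(-6\right)^{2} + 3 \left(-10\right)}{3}\right) - 2635} = \frac{1}{\left(25 + \frac{36 - 30}{3}\right) - 2635} = \frac{1}{\left(25 + \frac{1}{3} \cdot 6\right) - 2635} = \frac{1}{\left(25 + 2\right) - 2635} = \frac{1}{27 - 2635} = \frac{1}{-2608} = - \frac{1}{2608}$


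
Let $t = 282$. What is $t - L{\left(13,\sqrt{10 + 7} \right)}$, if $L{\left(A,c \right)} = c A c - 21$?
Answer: $82$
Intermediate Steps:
$L{\left(A,c \right)} = -21 + A c^{2}$ ($L{\left(A,c \right)} = A c c - 21 = A c^{2} - 21 = -21 + A c^{2}$)
$t - L{\left(13,\sqrt{10 + 7} \right)} = 282 - \left(-21 + 13 \left(\sqrt{10 + 7}\right)^{2}\right) = 282 - \left(-21 + 13 \left(\sqrt{17}\right)^{2}\right) = 282 - \left(-21 + 13 \cdot 17\right) = 282 - \left(-21 + 221\right) = 282 - 200 = 82$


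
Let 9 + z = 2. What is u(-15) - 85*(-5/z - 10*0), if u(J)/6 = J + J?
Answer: -1685/7 ≈ -240.71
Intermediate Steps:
z = -7 (z = -9 + 2 = -7)
u(J) = 12*J (u(J) = 6*(J + J) = 6*(2*J) = 12*J)
u(-15) - 85*(-5/z - 10*0) = 12*(-15) - 85*(-5/(-7) - 10*0) = -180 - 85*(-5*(-⅐) + 0) = -180 - 85*(5/7 + 0) = -180 - 85*5/7 = -180 - 425/7 = -1685/7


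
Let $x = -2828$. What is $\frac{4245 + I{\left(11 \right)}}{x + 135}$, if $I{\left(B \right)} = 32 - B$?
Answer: $- \frac{4266}{2693} \approx -1.5841$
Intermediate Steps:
$\frac{4245 + I{\left(11 \right)}}{x + 135} = \frac{4245 + \left(32 - 11\right)}{-2828 + 135} = \frac{4245 + \left(32 - 11\right)}{-2693} = \left(4245 + 21\right) \left(- \frac{1}{2693}\right) = 4266 \left(- \frac{1}{2693}\right) = - \frac{4266}{2693}$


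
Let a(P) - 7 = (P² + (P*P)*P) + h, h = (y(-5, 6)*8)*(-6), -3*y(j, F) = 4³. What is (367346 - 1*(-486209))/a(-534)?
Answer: -853555/151987117 ≈ -0.0056160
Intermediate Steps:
y(j, F) = -64/3 (y(j, F) = -⅓*4³ = -⅓*64 = -64/3)
h = 1024 (h = -64/3*8*(-6) = -512/3*(-6) = 1024)
a(P) = 1031 + P² + P³ (a(P) = 7 + ((P² + (P*P)*P) + 1024) = 7 + ((P² + P²*P) + 1024) = 7 + ((P² + P³) + 1024) = 7 + (1024 + P² + P³) = 1031 + P² + P³)
(367346 - 1*(-486209))/a(-534) = (367346 - 1*(-486209))/(1031 + (-534)² + (-534)³) = (367346 + 486209)/(1031 + 285156 - 152273304) = 853555/(-151987117) = 853555*(-1/151987117) = -853555/151987117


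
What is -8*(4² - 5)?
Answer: -88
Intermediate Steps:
-8*(4² - 5) = -8*(16 - 5) = -8*11 = -88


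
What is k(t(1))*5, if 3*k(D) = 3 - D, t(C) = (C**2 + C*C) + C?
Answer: 0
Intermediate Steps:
t(C) = C + 2*C**2 (t(C) = (C**2 + C**2) + C = 2*C**2 + C = C + 2*C**2)
k(D) = 1 - D/3 (k(D) = (3 - D)/3 = 1 - D/3)
k(t(1))*5 = (1 - (1 + 2*1)/3)*5 = (1 - (1 + 2)/3)*5 = (1 - 3/3)*5 = (1 - 1/3*3)*5 = (1 - 1)*5 = 0*5 = 0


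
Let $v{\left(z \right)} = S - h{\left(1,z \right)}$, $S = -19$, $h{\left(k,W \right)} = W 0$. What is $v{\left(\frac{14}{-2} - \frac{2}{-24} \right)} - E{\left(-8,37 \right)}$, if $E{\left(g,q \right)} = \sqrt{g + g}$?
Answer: $-19 - 4 i \approx -19.0 - 4.0 i$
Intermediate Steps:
$h{\left(k,W \right)} = 0$
$E{\left(g,q \right)} = \sqrt{2} \sqrt{g}$ ($E{\left(g,q \right)} = \sqrt{2 g} = \sqrt{2} \sqrt{g}$)
$v{\left(z \right)} = -19$ ($v{\left(z \right)} = -19 - 0 = -19 + 0 = -19$)
$v{\left(\frac{14}{-2} - \frac{2}{-24} \right)} - E{\left(-8,37 \right)} = -19 - \sqrt{2} \sqrt{-8} = -19 - \sqrt{2} \cdot 2 i \sqrt{2} = -19 - 4 i$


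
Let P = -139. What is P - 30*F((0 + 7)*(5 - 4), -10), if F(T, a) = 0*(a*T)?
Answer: -139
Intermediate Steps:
F(T, a) = 0 (F(T, a) = 0*(T*a) = 0)
P - 30*F((0 + 7)*(5 - 4), -10) = -139 - 30*0 = -139 + 0 = -139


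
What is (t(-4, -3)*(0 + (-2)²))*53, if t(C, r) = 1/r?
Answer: -212/3 ≈ -70.667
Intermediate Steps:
t(C, r) = 1/r
(t(-4, -3)*(0 + (-2)²))*53 = ((0 + (-2)²)/(-3))*53 = -(0 + 4)/3*53 = -⅓*4*53 = -4/3*53 = -212/3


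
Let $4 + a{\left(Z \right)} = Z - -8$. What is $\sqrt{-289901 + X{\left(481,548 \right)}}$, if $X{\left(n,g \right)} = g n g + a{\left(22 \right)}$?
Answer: $\sqrt{144156349} \approx 12007.0$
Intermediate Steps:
$a{\left(Z \right)} = 4 + Z$ ($a{\left(Z \right)} = -4 + \left(Z - -8\right) = -4 + \left(Z + 8\right) = -4 + \left(8 + Z\right) = 4 + Z$)
$X{\left(n,g \right)} = 26 + n g^{2}$ ($X{\left(n,g \right)} = g n g + \left(4 + 22\right) = n g^{2} + 26 = 26 + n g^{2}$)
$\sqrt{-289901 + X{\left(481,548 \right)}} = \sqrt{-289901 + \left(26 + 481 \cdot 548^{2}\right)} = \sqrt{-289901 + \left(26 + 481 \cdot 300304\right)} = \sqrt{-289901 + \left(26 + 144446224\right)} = \sqrt{-289901 + 144446250} = \sqrt{144156349}$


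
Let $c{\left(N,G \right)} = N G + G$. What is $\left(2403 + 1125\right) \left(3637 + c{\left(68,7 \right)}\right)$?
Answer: $14535360$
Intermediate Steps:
$c{\left(N,G \right)} = G + G N$ ($c{\left(N,G \right)} = G N + G = G + G N$)
$\left(2403 + 1125\right) \left(3637 + c{\left(68,7 \right)}\right) = \left(2403 + 1125\right) \left(3637 + 7 \left(1 + 68\right)\right) = 3528 \left(3637 + 7 \cdot 69\right) = 3528 \left(3637 + 483\right) = 3528 \cdot 4120 = 14535360$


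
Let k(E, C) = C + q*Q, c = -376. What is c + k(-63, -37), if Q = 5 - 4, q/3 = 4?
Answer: -401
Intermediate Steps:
q = 12 (q = 3*4 = 12)
Q = 1
k(E, C) = 12 + C (k(E, C) = C + 12*1 = C + 12 = 12 + C)
c + k(-63, -37) = -376 + (12 - 37) = -376 - 25 = -401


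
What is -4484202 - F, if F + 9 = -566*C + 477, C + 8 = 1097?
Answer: -3868296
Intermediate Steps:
C = 1089 (C = -8 + 1097 = 1089)
F = -615906 (F = -9 + (-566*1089 + 477) = -9 + (-616374 + 477) = -9 - 615897 = -615906)
-4484202 - F = -4484202 - 1*(-615906) = -4484202 + 615906 = -3868296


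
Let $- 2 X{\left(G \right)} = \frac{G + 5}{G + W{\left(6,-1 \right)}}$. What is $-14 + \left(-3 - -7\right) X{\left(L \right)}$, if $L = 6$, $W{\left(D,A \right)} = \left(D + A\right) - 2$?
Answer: $- \frac{148}{9} \approx -16.444$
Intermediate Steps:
$W{\left(D,A \right)} = -2 + A + D$ ($W{\left(D,A \right)} = \left(A + D\right) - 2 = -2 + A + D$)
$X{\left(G \right)} = - \frac{5 + G}{2 \left(3 + G\right)}$ ($X{\left(G \right)} = - \frac{\left(G + 5\right) \frac{1}{G - -3}}{2} = - \frac{\left(5 + G\right) \frac{1}{G + 3}}{2} = - \frac{\left(5 + G\right) \frac{1}{3 + G}}{2} = - \frac{\frac{1}{3 + G} \left(5 + G\right)}{2} = - \frac{5 + G}{2 \left(3 + G\right)}$)
$-14 + \left(-3 - -7\right) X{\left(L \right)} = -14 + \left(-3 - -7\right) \frac{-5 - 6}{2 \left(3 + 6\right)} = -14 + \left(-3 + 7\right) \frac{-5 - 6}{2 \cdot 9} = -14 + 4 \cdot \frac{1}{2} \cdot \frac{1}{9} \left(-11\right) = -14 + 4 \left(- \frac{11}{18}\right) = -14 - \frac{22}{9} = - \frac{148}{9}$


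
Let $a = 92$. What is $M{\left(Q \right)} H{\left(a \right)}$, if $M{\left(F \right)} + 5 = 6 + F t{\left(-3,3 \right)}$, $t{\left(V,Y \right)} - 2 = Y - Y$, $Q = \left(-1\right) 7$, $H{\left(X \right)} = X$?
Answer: $-1196$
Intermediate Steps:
$Q = -7$
$t{\left(V,Y \right)} = 2$ ($t{\left(V,Y \right)} = 2 + \left(Y - Y\right) = 2 + 0 = 2$)
$M{\left(F \right)} = 1 + 2 F$ ($M{\left(F \right)} = -5 + \left(6 + F 2\right) = -5 + \left(6 + 2 F\right) = 1 + 2 F$)
$M{\left(Q \right)} H{\left(a \right)} = \left(1 + 2 \left(-7\right)\right) 92 = \left(1 - 14\right) 92 = \left(-13\right) 92 = -1196$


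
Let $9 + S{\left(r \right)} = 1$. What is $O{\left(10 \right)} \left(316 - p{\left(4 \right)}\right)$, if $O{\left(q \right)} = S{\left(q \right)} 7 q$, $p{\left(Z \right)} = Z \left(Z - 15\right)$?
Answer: $-201600$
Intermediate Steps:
$S{\left(r \right)} = -8$ ($S{\left(r \right)} = -9 + 1 = -8$)
$p{\left(Z \right)} = Z \left(-15 + Z\right)$
$O{\left(q \right)} = - 56 q$ ($O{\left(q \right)} = - 8 \cdot 7 q = - 56 q$)
$O{\left(10 \right)} \left(316 - p{\left(4 \right)}\right) = \left(-56\right) 10 \left(316 - 4 \left(-15 + 4\right)\right) = - 560 \left(316 - 4 \left(-11\right)\right) = - 560 \left(316 - -44\right) = - 560 \left(316 + 44\right) = \left(-560\right) 360 = -201600$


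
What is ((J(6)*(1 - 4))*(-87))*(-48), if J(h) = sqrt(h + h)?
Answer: -25056*sqrt(3) ≈ -43398.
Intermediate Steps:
J(h) = sqrt(2)*sqrt(h) (J(h) = sqrt(2*h) = sqrt(2)*sqrt(h))
((J(6)*(1 - 4))*(-87))*(-48) = (((sqrt(2)*sqrt(6))*(1 - 4))*(-87))*(-48) = (((2*sqrt(3))*(-3))*(-87))*(-48) = (-6*sqrt(3)*(-87))*(-48) = (522*sqrt(3))*(-48) = -25056*sqrt(3)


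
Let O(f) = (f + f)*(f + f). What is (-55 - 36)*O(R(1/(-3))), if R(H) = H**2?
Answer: -364/81 ≈ -4.4938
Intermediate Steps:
O(f) = 4*f**2 (O(f) = (2*f)*(2*f) = 4*f**2)
(-55 - 36)*O(R(1/(-3))) = (-55 - 36)*(4*((1/(-3))**2)**2) = -364*((1*(-1/3))**2)**2 = -364*((-1/3)**2)**2 = -364*(1/9)**2 = -364/81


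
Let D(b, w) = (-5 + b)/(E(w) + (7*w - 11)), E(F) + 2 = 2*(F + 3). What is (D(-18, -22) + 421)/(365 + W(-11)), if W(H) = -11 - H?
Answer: 86328/74825 ≈ 1.1537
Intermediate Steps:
E(F) = 4 + 2*F (E(F) = -2 + 2*(F + 3) = -2 + 2*(3 + F) = -2 + (6 + 2*F) = 4 + 2*F)
D(b, w) = (-5 + b)/(-7 + 9*w) (D(b, w) = (-5 + b)/((4 + 2*w) + (7*w - 11)) = (-5 + b)/((4 + 2*w) + (-11 + 7*w)) = (-5 + b)/(-7 + 9*w))
(D(-18, -22) + 421)/(365 + W(-11)) = ((-5 - 18)/(-7 + 9*(-22)) + 421)/(365 + (-11 - 1*(-11))) = (-23/(-7 - 198) + 421)/(365 + (-11 + 11)) = (-23/(-205) + 421)/(365 + 0) = (-1/205*(-23) + 421)/365 = (23/205 + 421)*(1/365) = (86328/205)*(1/365) = 86328/74825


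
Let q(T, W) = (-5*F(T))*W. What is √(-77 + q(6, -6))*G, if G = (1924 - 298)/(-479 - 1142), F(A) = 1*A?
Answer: -1626*√103/1621 ≈ -10.180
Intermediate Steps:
F(A) = A
q(T, W) = -5*T*W (q(T, W) = (-5*T)*W = -5*T*W)
G = -1626/1621 (G = 1626/(-1621) = 1626*(-1/1621) = -1626/1621 ≈ -1.0031)
√(-77 + q(6, -6))*G = √(-77 - 5*6*(-6))*(-1626/1621) = √(-77 + 180)*(-1626/1621) = √103*(-1626/1621) = -1626*√103/1621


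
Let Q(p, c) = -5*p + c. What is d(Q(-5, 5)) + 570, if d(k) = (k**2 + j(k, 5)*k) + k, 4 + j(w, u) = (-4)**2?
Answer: 1860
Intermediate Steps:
j(w, u) = 12 (j(w, u) = -4 + (-4)**2 = -4 + 16 = 12)
Q(p, c) = c - 5*p
d(k) = k**2 + 13*k (d(k) = (k**2 + 12*k) + k = k**2 + 13*k)
d(Q(-5, 5)) + 570 = (5 - 5*(-5))*(13 + (5 - 5*(-5))) + 570 = (5 + 25)*(13 + (5 + 25)) + 570 = 30*(13 + 30) + 570 = 30*43 + 570 = 1290 + 570 = 1860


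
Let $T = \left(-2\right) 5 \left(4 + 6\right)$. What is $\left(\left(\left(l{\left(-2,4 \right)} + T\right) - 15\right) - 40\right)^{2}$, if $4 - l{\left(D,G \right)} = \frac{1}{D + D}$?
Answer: $\frac{363609}{16} \approx 22726.0$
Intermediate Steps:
$l{\left(D,G \right)} = 4 - \frac{1}{2 D}$ ($l{\left(D,G \right)} = 4 - \frac{1}{D + D} = 4 - \frac{1}{2 D}$)
$T = -100$ ($T = \left(-10\right) 10 = -100$)
$\left(\left(\left(l{\left(-2,4 \right)} + T\right) - 15\right) - 40\right)^{2} = \left(\left(\left(\left(4 - \frac{1}{2 \left(-2\right)}\right) - 100\right) - 15\right) - 40\right)^{2} = \left(\left(\left(\left(4 - - \frac{1}{4}\right) - 100\right) - 15\right) - 40\right)^{2} = \left(\left(\left(\left(4 + \frac{1}{4}\right) - 100\right) - 15\right) - 40\right)^{2} = \left(\left(\left(\frac{17}{4} - 100\right) - 15\right) - 40\right)^{2} = \left(\left(- \frac{383}{4} - 15\right) - 40\right)^{2} = \left(- \frac{443}{4} - 40\right)^{2} = \left(- \frac{603}{4}\right)^{2} = \frac{363609}{16}$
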